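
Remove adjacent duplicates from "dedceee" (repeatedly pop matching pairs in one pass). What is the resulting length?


Input: dedceee
Stack-based adjacent duplicate removal:
  Read 'd': push. Stack: d
  Read 'e': push. Stack: de
  Read 'd': push. Stack: ded
  Read 'c': push. Stack: dedc
  Read 'e': push. Stack: dedce
  Read 'e': matches stack top 'e' => pop. Stack: dedc
  Read 'e': push. Stack: dedce
Final stack: "dedce" (length 5)

5


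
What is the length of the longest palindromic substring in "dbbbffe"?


Input: "dbbbffe"
Checking substrings for palindromes:
  [1:4] "bbb" (len 3) => palindrome
  [1:3] "bb" (len 2) => palindrome
  [2:4] "bb" (len 2) => palindrome
  [4:6] "ff" (len 2) => palindrome
Longest palindromic substring: "bbb" with length 3

3


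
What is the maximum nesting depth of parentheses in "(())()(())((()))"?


Input: "(())()(())((()))"
Tracking depth:
  Position 0 '(': depth becomes 1
  Position 1 '(': depth becomes 2
  Position 2 ')': depth becomes 1
  Position 3 ')': depth becomes 0
  Position 4 '(': depth becomes 1
  Position 5 ')': depth becomes 0
  Position 6 '(': depth becomes 1
  Position 7 '(': depth becomes 2
  Position 8 ')': depth becomes 1
  Position 9 ')': depth becomes 0
  Position 10 '(': depth becomes 1
  Position 11 '(': depth becomes 2
  Position 12 '(': depth becomes 3
  Position 13 ')': depth becomes 2
  Position 14 ')': depth becomes 1
  Position 15 ')': depth becomes 0
Maximum depth reached: 3

3


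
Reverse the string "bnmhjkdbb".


Input: bnmhjkdbb
Reading characters right to left:
  Position 8: 'b'
  Position 7: 'b'
  Position 6: 'd'
  Position 5: 'k'
  Position 4: 'j'
  Position 3: 'h'
  Position 2: 'm'
  Position 1: 'n'
  Position 0: 'b'
Reversed: bbdkjhmnb

bbdkjhmnb


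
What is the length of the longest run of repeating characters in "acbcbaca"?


Input: "acbcbaca"
Scanning for longest run:
  Position 1 ('c'): new char, reset run to 1
  Position 2 ('b'): new char, reset run to 1
  Position 3 ('c'): new char, reset run to 1
  Position 4 ('b'): new char, reset run to 1
  Position 5 ('a'): new char, reset run to 1
  Position 6 ('c'): new char, reset run to 1
  Position 7 ('a'): new char, reset run to 1
Longest run: 'a' with length 1

1


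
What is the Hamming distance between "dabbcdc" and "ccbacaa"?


Comparing "dabbcdc" and "ccbacaa" position by position:
  Position 0: 'd' vs 'c' => differ
  Position 1: 'a' vs 'c' => differ
  Position 2: 'b' vs 'b' => same
  Position 3: 'b' vs 'a' => differ
  Position 4: 'c' vs 'c' => same
  Position 5: 'd' vs 'a' => differ
  Position 6: 'c' vs 'a' => differ
Total differences (Hamming distance): 5

5


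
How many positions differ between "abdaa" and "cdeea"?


Comparing "abdaa" and "cdeea" position by position:
  Position 0: 'a' vs 'c' => DIFFER
  Position 1: 'b' vs 'd' => DIFFER
  Position 2: 'd' vs 'e' => DIFFER
  Position 3: 'a' vs 'e' => DIFFER
  Position 4: 'a' vs 'a' => same
Positions that differ: 4

4


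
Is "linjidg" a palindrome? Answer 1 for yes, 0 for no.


Input: linjidg
Reversed: gdijnil
  Compare pos 0 ('l') with pos 6 ('g'): MISMATCH
  Compare pos 1 ('i') with pos 5 ('d'): MISMATCH
  Compare pos 2 ('n') with pos 4 ('i'): MISMATCH
Result: not a palindrome

0


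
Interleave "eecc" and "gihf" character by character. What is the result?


Interleaving "eecc" and "gihf":
  Position 0: 'e' from first, 'g' from second => "eg"
  Position 1: 'e' from first, 'i' from second => "ei"
  Position 2: 'c' from first, 'h' from second => "ch"
  Position 3: 'c' from first, 'f' from second => "cf"
Result: egeichcf

egeichcf


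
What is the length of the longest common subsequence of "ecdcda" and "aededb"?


LCS of "ecdcda" and "aededb"
DP table:
           a    e    d    e    d    b
      0    0    0    0    0    0    0
  e   0    0    1    1    1    1    1
  c   0    0    1    1    1    1    1
  d   0    0    1    2    2    2    2
  c   0    0    1    2    2    2    2
  d   0    0    1    2    2    3    3
  a   0    1    1    2    2    3    3
LCS length = dp[6][6] = 3

3


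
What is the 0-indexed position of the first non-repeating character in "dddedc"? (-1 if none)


Input: dddedc
Character frequencies:
  'c': 1
  'd': 4
  'e': 1
Scanning left to right for freq == 1:
  Position 0 ('d'): freq=4, skip
  Position 1 ('d'): freq=4, skip
  Position 2 ('d'): freq=4, skip
  Position 3 ('e'): unique! => answer = 3

3


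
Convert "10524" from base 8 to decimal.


Input: "10524" in base 8
Positional expansion:
  Digit '1' (value 1) x 8^4 = 4096
  Digit '0' (value 0) x 8^3 = 0
  Digit '5' (value 5) x 8^2 = 320
  Digit '2' (value 2) x 8^1 = 16
  Digit '4' (value 4) x 8^0 = 4
Sum = 4436

4436


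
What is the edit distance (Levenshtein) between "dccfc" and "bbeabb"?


Computing edit distance: "dccfc" -> "bbeabb"
DP table:
           b    b    e    a    b    b
      0    1    2    3    4    5    6
  d   1    1    2    3    4    5    6
  c   2    2    2    3    4    5    6
  c   3    3    3    3    4    5    6
  f   4    4    4    4    4    5    6
  c   5    5    5    5    5    5    6
Edit distance = dp[5][6] = 6

6


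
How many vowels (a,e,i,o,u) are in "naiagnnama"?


Input: naiagnnama
Checking each character:
  'n' at position 0: consonant
  'a' at position 1: vowel (running total: 1)
  'i' at position 2: vowel (running total: 2)
  'a' at position 3: vowel (running total: 3)
  'g' at position 4: consonant
  'n' at position 5: consonant
  'n' at position 6: consonant
  'a' at position 7: vowel (running total: 4)
  'm' at position 8: consonant
  'a' at position 9: vowel (running total: 5)
Total vowels: 5

5


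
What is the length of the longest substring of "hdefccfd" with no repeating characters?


Input: "hdefccfd"
Sliding window (track last position of each char):
  Position 0 ('h'): window [0,0] length 1 -- new best
  Position 1 ('d'): window [0,1] length 2 -- new best
  Position 2 ('e'): window [0,2] length 3 -- new best
  Position 3 ('f'): window [0,3] length 4 -- new best
  Position 4 ('c'): window [0,4] length 5 -- new best
  Position 5 ('c'): repeat (last at 4), move window start to 5
  Position 5 ('c'): window [5,5] length 1
  Position 6 ('f'): window [5,6] length 2
  Position 7 ('d'): window [5,7] length 3
Longest substring with no repeats: "hdefc" with length 5

5


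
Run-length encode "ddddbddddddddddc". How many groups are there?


Input: ddddbddddddddddc
Scanning for consecutive runs:
  Group 1: 'd' x 4 (positions 0-3)
  Group 2: 'b' x 1 (positions 4-4)
  Group 3: 'd' x 10 (positions 5-14)
  Group 4: 'c' x 1 (positions 15-15)
Total groups: 4

4


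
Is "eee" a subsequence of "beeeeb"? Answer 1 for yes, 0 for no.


Check if "eee" is a subsequence of "beeeeb"
Greedy scan:
  Position 0 ('b'): no match needed
  Position 1 ('e'): matches sub[0] = 'e'
  Position 2 ('e'): matches sub[1] = 'e'
  Position 3 ('e'): matches sub[2] = 'e'
  Position 4 ('e'): no match needed
  Position 5 ('b'): no match needed
All 3 characters matched => is a subsequence

1


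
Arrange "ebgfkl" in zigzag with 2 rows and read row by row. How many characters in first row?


Zigzag "ebgfkl" into 2 rows:
Placing characters:
  'e' => row 0
  'b' => row 1
  'g' => row 0
  'f' => row 1
  'k' => row 0
  'l' => row 1
Rows:
  Row 0: "egk"
  Row 1: "bfl"
First row length: 3

3


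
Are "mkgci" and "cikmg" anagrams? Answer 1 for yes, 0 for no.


Strings: "mkgci", "cikmg"
Sorted first:  cgikm
Sorted second: cgikm
Sorted forms match => anagrams

1


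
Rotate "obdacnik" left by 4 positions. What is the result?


Input: "obdacnik", rotate left by 4
First 4 characters: "obda"
Remaining characters: "cnik"
Concatenate remaining + first: "cnik" + "obda" = "cnikobda"

cnikobda


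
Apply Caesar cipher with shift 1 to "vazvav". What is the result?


Caesar cipher: shift "vazvav" by 1
  'v' (pos 21) + 1 = pos 22 = 'w'
  'a' (pos 0) + 1 = pos 1 = 'b'
  'z' (pos 25) + 1 = pos 0 = 'a'
  'v' (pos 21) + 1 = pos 22 = 'w'
  'a' (pos 0) + 1 = pos 1 = 'b'
  'v' (pos 21) + 1 = pos 22 = 'w'
Result: wbawbw

wbawbw


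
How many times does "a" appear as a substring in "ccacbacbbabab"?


Searching for "a" in "ccacbacbbabab"
Scanning each position:
  Position 0: "c" => no
  Position 1: "c" => no
  Position 2: "a" => MATCH
  Position 3: "c" => no
  Position 4: "b" => no
  Position 5: "a" => MATCH
  Position 6: "c" => no
  Position 7: "b" => no
  Position 8: "b" => no
  Position 9: "a" => MATCH
  Position 10: "b" => no
  Position 11: "a" => MATCH
  Position 12: "b" => no
Total occurrences: 4

4


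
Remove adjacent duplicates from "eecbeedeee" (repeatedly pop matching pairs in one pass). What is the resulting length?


Input: eecbeedeee
Stack-based adjacent duplicate removal:
  Read 'e': push. Stack: e
  Read 'e': matches stack top 'e' => pop. Stack: (empty)
  Read 'c': push. Stack: c
  Read 'b': push. Stack: cb
  Read 'e': push. Stack: cbe
  Read 'e': matches stack top 'e' => pop. Stack: cb
  Read 'd': push. Stack: cbd
  Read 'e': push. Stack: cbde
  Read 'e': matches stack top 'e' => pop. Stack: cbd
  Read 'e': push. Stack: cbde
Final stack: "cbde" (length 4)

4


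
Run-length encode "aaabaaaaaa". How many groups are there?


Input: aaabaaaaaa
Scanning for consecutive runs:
  Group 1: 'a' x 3 (positions 0-2)
  Group 2: 'b' x 1 (positions 3-3)
  Group 3: 'a' x 6 (positions 4-9)
Total groups: 3

3


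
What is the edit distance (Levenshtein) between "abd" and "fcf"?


Computing edit distance: "abd" -> "fcf"
DP table:
           f    c    f
      0    1    2    3
  a   1    1    2    3
  b   2    2    2    3
  d   3    3    3    3
Edit distance = dp[3][3] = 3

3


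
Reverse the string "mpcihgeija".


Input: mpcihgeija
Reading characters right to left:
  Position 9: 'a'
  Position 8: 'j'
  Position 7: 'i'
  Position 6: 'e'
  Position 5: 'g'
  Position 4: 'h'
  Position 3: 'i'
  Position 2: 'c'
  Position 1: 'p'
  Position 0: 'm'
Reversed: ajieghicpm

ajieghicpm


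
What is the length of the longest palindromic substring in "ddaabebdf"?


Input: "ddaabebdf"
Checking substrings for palindromes:
  [4:7] "beb" (len 3) => palindrome
  [0:2] "dd" (len 2) => palindrome
  [2:4] "aa" (len 2) => palindrome
Longest palindromic substring: "beb" with length 3

3


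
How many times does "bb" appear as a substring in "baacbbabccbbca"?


Searching for "bb" in "baacbbabccbbca"
Scanning each position:
  Position 0: "ba" => no
  Position 1: "aa" => no
  Position 2: "ac" => no
  Position 3: "cb" => no
  Position 4: "bb" => MATCH
  Position 5: "ba" => no
  Position 6: "ab" => no
  Position 7: "bc" => no
  Position 8: "cc" => no
  Position 9: "cb" => no
  Position 10: "bb" => MATCH
  Position 11: "bc" => no
  Position 12: "ca" => no
Total occurrences: 2

2


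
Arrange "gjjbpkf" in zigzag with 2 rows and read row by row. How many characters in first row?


Zigzag "gjjbpkf" into 2 rows:
Placing characters:
  'g' => row 0
  'j' => row 1
  'j' => row 0
  'b' => row 1
  'p' => row 0
  'k' => row 1
  'f' => row 0
Rows:
  Row 0: "gjpf"
  Row 1: "jbk"
First row length: 4

4


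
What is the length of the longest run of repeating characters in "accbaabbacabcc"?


Input: "accbaabbacabcc"
Scanning for longest run:
  Position 1 ('c'): new char, reset run to 1
  Position 2 ('c'): continues run of 'c', length=2
  Position 3 ('b'): new char, reset run to 1
  Position 4 ('a'): new char, reset run to 1
  Position 5 ('a'): continues run of 'a', length=2
  Position 6 ('b'): new char, reset run to 1
  Position 7 ('b'): continues run of 'b', length=2
  Position 8 ('a'): new char, reset run to 1
  Position 9 ('c'): new char, reset run to 1
  Position 10 ('a'): new char, reset run to 1
  Position 11 ('b'): new char, reset run to 1
  Position 12 ('c'): new char, reset run to 1
  Position 13 ('c'): continues run of 'c', length=2
Longest run: 'c' with length 2

2


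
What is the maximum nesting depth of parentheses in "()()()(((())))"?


Input: "()()()(((())))"
Tracking depth:
  Position 0 '(': depth becomes 1
  Position 1 ')': depth becomes 0
  Position 2 '(': depth becomes 1
  Position 3 ')': depth becomes 0
  Position 4 '(': depth becomes 1
  Position 5 ')': depth becomes 0
  Position 6 '(': depth becomes 1
  Position 7 '(': depth becomes 2
  Position 8 '(': depth becomes 3
  Position 9 '(': depth becomes 4
  Position 10 ')': depth becomes 3
  Position 11 ')': depth becomes 2
  Position 12 ')': depth becomes 1
  Position 13 ')': depth becomes 0
Maximum depth reached: 4

4


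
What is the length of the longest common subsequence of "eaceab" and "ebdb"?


LCS of "eaceab" and "ebdb"
DP table:
           e    b    d    b
      0    0    0    0    0
  e   0    1    1    1    1
  a   0    1    1    1    1
  c   0    1    1    1    1
  e   0    1    1    1    1
  a   0    1    1    1    1
  b   0    1    2    2    2
LCS length = dp[6][4] = 2

2


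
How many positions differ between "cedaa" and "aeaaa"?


Comparing "cedaa" and "aeaaa" position by position:
  Position 0: 'c' vs 'a' => DIFFER
  Position 1: 'e' vs 'e' => same
  Position 2: 'd' vs 'a' => DIFFER
  Position 3: 'a' vs 'a' => same
  Position 4: 'a' vs 'a' => same
Positions that differ: 2

2


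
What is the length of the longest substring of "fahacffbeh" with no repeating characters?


Input: "fahacffbeh"
Sliding window (track last position of each char):
  Position 0 ('f'): window [0,0] length 1 -- new best
  Position 1 ('a'): window [0,1] length 2 -- new best
  Position 2 ('h'): window [0,2] length 3 -- new best
  Position 3 ('a'): repeat (last at 1), move window start to 2
  Position 3 ('a'): window [2,3] length 2
  Position 4 ('c'): window [2,4] length 3
  Position 5 ('f'): window [2,5] length 4 -- new best
  Position 6 ('f'): repeat (last at 5), move window start to 6
  Position 6 ('f'): window [6,6] length 1
  Position 7 ('b'): window [6,7] length 2
  Position 8 ('e'): window [6,8] length 3
  Position 9 ('h'): window [6,9] length 4
Longest substring with no repeats: "hacf" with length 4

4


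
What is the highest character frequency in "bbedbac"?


Input: bbedbac
Character counts:
  'a': 1
  'b': 3
  'c': 1
  'd': 1
  'e': 1
Maximum frequency: 3

3


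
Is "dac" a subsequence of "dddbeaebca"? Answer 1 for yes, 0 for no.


Check if "dac" is a subsequence of "dddbeaebca"
Greedy scan:
  Position 0 ('d'): matches sub[0] = 'd'
  Position 1 ('d'): no match needed
  Position 2 ('d'): no match needed
  Position 3 ('b'): no match needed
  Position 4 ('e'): no match needed
  Position 5 ('a'): matches sub[1] = 'a'
  Position 6 ('e'): no match needed
  Position 7 ('b'): no match needed
  Position 8 ('c'): matches sub[2] = 'c'
  Position 9 ('a'): no match needed
All 3 characters matched => is a subsequence

1


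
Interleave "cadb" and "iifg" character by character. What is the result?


Interleaving "cadb" and "iifg":
  Position 0: 'c' from first, 'i' from second => "ci"
  Position 1: 'a' from first, 'i' from second => "ai"
  Position 2: 'd' from first, 'f' from second => "df"
  Position 3: 'b' from first, 'g' from second => "bg"
Result: ciaidfbg

ciaidfbg


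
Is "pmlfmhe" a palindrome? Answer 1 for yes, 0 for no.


Input: pmlfmhe
Reversed: ehmflmp
  Compare pos 0 ('p') with pos 6 ('e'): MISMATCH
  Compare pos 1 ('m') with pos 5 ('h'): MISMATCH
  Compare pos 2 ('l') with pos 4 ('m'): MISMATCH
Result: not a palindrome

0


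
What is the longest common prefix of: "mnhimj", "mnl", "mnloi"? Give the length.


Words: mnhimj, mnl, mnloi
  Position 0: all 'm' => match
  Position 1: all 'n' => match
  Position 2: ('h', 'l', 'l') => mismatch, stop
LCP = "mn" (length 2)

2


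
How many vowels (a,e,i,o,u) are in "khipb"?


Input: khipb
Checking each character:
  'k' at position 0: consonant
  'h' at position 1: consonant
  'i' at position 2: vowel (running total: 1)
  'p' at position 3: consonant
  'b' at position 4: consonant
Total vowels: 1

1


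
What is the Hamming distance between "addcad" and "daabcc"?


Comparing "addcad" and "daabcc" position by position:
  Position 0: 'a' vs 'd' => differ
  Position 1: 'd' vs 'a' => differ
  Position 2: 'd' vs 'a' => differ
  Position 3: 'c' vs 'b' => differ
  Position 4: 'a' vs 'c' => differ
  Position 5: 'd' vs 'c' => differ
Total differences (Hamming distance): 6

6


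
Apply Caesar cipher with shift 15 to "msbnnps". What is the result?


Caesar cipher: shift "msbnnps" by 15
  'm' (pos 12) + 15 = pos 1 = 'b'
  's' (pos 18) + 15 = pos 7 = 'h'
  'b' (pos 1) + 15 = pos 16 = 'q'
  'n' (pos 13) + 15 = pos 2 = 'c'
  'n' (pos 13) + 15 = pos 2 = 'c'
  'p' (pos 15) + 15 = pos 4 = 'e'
  's' (pos 18) + 15 = pos 7 = 'h'
Result: bhqcceh

bhqcceh


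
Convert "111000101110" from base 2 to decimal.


Input: "111000101110" in base 2
Positional expansion:
  Digit '1' (value 1) x 2^11 = 2048
  Digit '1' (value 1) x 2^10 = 1024
  Digit '1' (value 1) x 2^9 = 512
  Digit '0' (value 0) x 2^8 = 0
  Digit '0' (value 0) x 2^7 = 0
  Digit '0' (value 0) x 2^6 = 0
  Digit '1' (value 1) x 2^5 = 32
  Digit '0' (value 0) x 2^4 = 0
  Digit '1' (value 1) x 2^3 = 8
  Digit '1' (value 1) x 2^2 = 4
  Digit '1' (value 1) x 2^1 = 2
  Digit '0' (value 0) x 2^0 = 0
Sum = 3630

3630


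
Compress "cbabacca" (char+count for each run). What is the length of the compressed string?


Input: cbabacca
Runs:
  'c' x 1 => "c1"
  'b' x 1 => "b1"
  'a' x 1 => "a1"
  'b' x 1 => "b1"
  'a' x 1 => "a1"
  'c' x 2 => "c2"
  'a' x 1 => "a1"
Compressed: "c1b1a1b1a1c2a1"
Compressed length: 14

14


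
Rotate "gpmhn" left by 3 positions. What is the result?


Input: "gpmhn", rotate left by 3
First 3 characters: "gpm"
Remaining characters: "hn"
Concatenate remaining + first: "hn" + "gpm" = "hngpm"

hngpm


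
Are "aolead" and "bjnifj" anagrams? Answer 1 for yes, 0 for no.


Strings: "aolead", "bjnifj"
Sorted first:  aadelo
Sorted second: bfijjn
Differ at position 0: 'a' vs 'b' => not anagrams

0


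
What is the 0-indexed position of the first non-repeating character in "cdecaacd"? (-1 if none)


Input: cdecaacd
Character frequencies:
  'a': 2
  'c': 3
  'd': 2
  'e': 1
Scanning left to right for freq == 1:
  Position 0 ('c'): freq=3, skip
  Position 1 ('d'): freq=2, skip
  Position 2 ('e'): unique! => answer = 2

2


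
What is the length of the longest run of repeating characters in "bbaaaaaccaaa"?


Input: "bbaaaaaccaaa"
Scanning for longest run:
  Position 1 ('b'): continues run of 'b', length=2
  Position 2 ('a'): new char, reset run to 1
  Position 3 ('a'): continues run of 'a', length=2
  Position 4 ('a'): continues run of 'a', length=3
  Position 5 ('a'): continues run of 'a', length=4
  Position 6 ('a'): continues run of 'a', length=5
  Position 7 ('c'): new char, reset run to 1
  Position 8 ('c'): continues run of 'c', length=2
  Position 9 ('a'): new char, reset run to 1
  Position 10 ('a'): continues run of 'a', length=2
  Position 11 ('a'): continues run of 'a', length=3
Longest run: 'a' with length 5

5


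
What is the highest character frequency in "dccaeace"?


Input: dccaeace
Character counts:
  'a': 2
  'c': 3
  'd': 1
  'e': 2
Maximum frequency: 3

3


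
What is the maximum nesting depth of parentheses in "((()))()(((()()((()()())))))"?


Input: "((()))()(((()()((()()())))))"
Tracking depth:
  Position 0 '(': depth becomes 1
  Position 1 '(': depth becomes 2
  Position 2 '(': depth becomes 3
  Position 3 ')': depth becomes 2
  Position 4 ')': depth becomes 1
  Position 5 ')': depth becomes 0
  Position 6 '(': depth becomes 1
  Position 7 ')': depth becomes 0
  Position 8 '(': depth becomes 1
  Position 9 '(': depth becomes 2
  Position 10 '(': depth becomes 3
  Position 11 '(': depth becomes 4
  Position 12 ')': depth becomes 3
  Position 13 '(': depth becomes 4
  Position 14 ')': depth becomes 3
  Position 15 '(': depth becomes 4
  Position 16 '(': depth becomes 5
  Position 17 '(': depth becomes 6
  Position 18 ')': depth becomes 5
  Position 19 '(': depth becomes 6
  Position 20 ')': depth becomes 5
  Position 21 '(': depth becomes 6
  Position 22 ')': depth becomes 5
  Position 23 ')': depth becomes 4
  Position 24 ')': depth becomes 3
  Position 25 ')': depth becomes 2
  Position 26 ')': depth becomes 1
  Position 27 ')': depth becomes 0
Maximum depth reached: 6

6


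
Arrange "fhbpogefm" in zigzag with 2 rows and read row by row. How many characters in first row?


Zigzag "fhbpogefm" into 2 rows:
Placing characters:
  'f' => row 0
  'h' => row 1
  'b' => row 0
  'p' => row 1
  'o' => row 0
  'g' => row 1
  'e' => row 0
  'f' => row 1
  'm' => row 0
Rows:
  Row 0: "fboem"
  Row 1: "hpgf"
First row length: 5

5


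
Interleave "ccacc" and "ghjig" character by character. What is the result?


Interleaving "ccacc" and "ghjig":
  Position 0: 'c' from first, 'g' from second => "cg"
  Position 1: 'c' from first, 'h' from second => "ch"
  Position 2: 'a' from first, 'j' from second => "aj"
  Position 3: 'c' from first, 'i' from second => "ci"
  Position 4: 'c' from first, 'g' from second => "cg"
Result: cgchajcicg

cgchajcicg


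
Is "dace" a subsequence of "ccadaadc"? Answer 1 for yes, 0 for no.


Check if "dace" is a subsequence of "ccadaadc"
Greedy scan:
  Position 0 ('c'): no match needed
  Position 1 ('c'): no match needed
  Position 2 ('a'): no match needed
  Position 3 ('d'): matches sub[0] = 'd'
  Position 4 ('a'): matches sub[1] = 'a'
  Position 5 ('a'): no match needed
  Position 6 ('d'): no match needed
  Position 7 ('c'): matches sub[2] = 'c'
Only matched 3/4 characters => not a subsequence

0


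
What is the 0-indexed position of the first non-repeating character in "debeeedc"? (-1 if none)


Input: debeeedc
Character frequencies:
  'b': 1
  'c': 1
  'd': 2
  'e': 4
Scanning left to right for freq == 1:
  Position 0 ('d'): freq=2, skip
  Position 1 ('e'): freq=4, skip
  Position 2 ('b'): unique! => answer = 2

2


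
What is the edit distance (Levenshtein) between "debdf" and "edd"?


Computing edit distance: "debdf" -> "edd"
DP table:
           e    d    d
      0    1    2    3
  d   1    1    1    2
  e   2    1    2    2
  b   3    2    2    3
  d   4    3    2    2
  f   5    4    3    3
Edit distance = dp[5][3] = 3

3


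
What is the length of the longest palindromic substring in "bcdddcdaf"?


Input: "bcdddcdaf"
Checking substrings for palindromes:
  [1:6] "cdddc" (len 5) => palindrome
  [2:5] "ddd" (len 3) => palindrome
  [4:7] "dcd" (len 3) => palindrome
  [2:4] "dd" (len 2) => palindrome
  [3:5] "dd" (len 2) => palindrome
Longest palindromic substring: "cdddc" with length 5

5


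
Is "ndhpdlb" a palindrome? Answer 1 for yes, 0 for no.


Input: ndhpdlb
Reversed: bldphdn
  Compare pos 0 ('n') with pos 6 ('b'): MISMATCH
  Compare pos 1 ('d') with pos 5 ('l'): MISMATCH
  Compare pos 2 ('h') with pos 4 ('d'): MISMATCH
Result: not a palindrome

0


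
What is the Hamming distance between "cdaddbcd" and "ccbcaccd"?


Comparing "cdaddbcd" and "ccbcaccd" position by position:
  Position 0: 'c' vs 'c' => same
  Position 1: 'd' vs 'c' => differ
  Position 2: 'a' vs 'b' => differ
  Position 3: 'd' vs 'c' => differ
  Position 4: 'd' vs 'a' => differ
  Position 5: 'b' vs 'c' => differ
  Position 6: 'c' vs 'c' => same
  Position 7: 'd' vs 'd' => same
Total differences (Hamming distance): 5

5


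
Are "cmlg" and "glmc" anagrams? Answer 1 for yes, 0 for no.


Strings: "cmlg", "glmc"
Sorted first:  cglm
Sorted second: cglm
Sorted forms match => anagrams

1


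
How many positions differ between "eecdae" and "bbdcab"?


Comparing "eecdae" and "bbdcab" position by position:
  Position 0: 'e' vs 'b' => DIFFER
  Position 1: 'e' vs 'b' => DIFFER
  Position 2: 'c' vs 'd' => DIFFER
  Position 3: 'd' vs 'c' => DIFFER
  Position 4: 'a' vs 'a' => same
  Position 5: 'e' vs 'b' => DIFFER
Positions that differ: 5

5


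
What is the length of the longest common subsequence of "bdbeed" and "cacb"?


LCS of "bdbeed" and "cacb"
DP table:
           c    a    c    b
      0    0    0    0    0
  b   0    0    0    0    1
  d   0    0    0    0    1
  b   0    0    0    0    1
  e   0    0    0    0    1
  e   0    0    0    0    1
  d   0    0    0    0    1
LCS length = dp[6][4] = 1

1


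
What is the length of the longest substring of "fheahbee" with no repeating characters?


Input: "fheahbee"
Sliding window (track last position of each char):
  Position 0 ('f'): window [0,0] length 1 -- new best
  Position 1 ('h'): window [0,1] length 2 -- new best
  Position 2 ('e'): window [0,2] length 3 -- new best
  Position 3 ('a'): window [0,3] length 4 -- new best
  Position 4 ('h'): repeat (last at 1), move window start to 2
  Position 4 ('h'): window [2,4] length 3
  Position 5 ('b'): window [2,5] length 4
  Position 6 ('e'): repeat (last at 2), move window start to 3
  Position 6 ('e'): window [3,6] length 4
  Position 7 ('e'): repeat (last at 6), move window start to 7
  Position 7 ('e'): window [7,7] length 1
Longest substring with no repeats: "fhea" with length 4

4


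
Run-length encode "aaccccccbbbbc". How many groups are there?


Input: aaccccccbbbbc
Scanning for consecutive runs:
  Group 1: 'a' x 2 (positions 0-1)
  Group 2: 'c' x 6 (positions 2-7)
  Group 3: 'b' x 4 (positions 8-11)
  Group 4: 'c' x 1 (positions 12-12)
Total groups: 4

4


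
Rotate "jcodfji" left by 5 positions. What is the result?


Input: "jcodfji", rotate left by 5
First 5 characters: "jcodf"
Remaining characters: "ji"
Concatenate remaining + first: "ji" + "jcodf" = "jijcodf"

jijcodf


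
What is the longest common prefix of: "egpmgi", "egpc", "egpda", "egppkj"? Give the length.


Words: egpmgi, egpc, egpda, egppkj
  Position 0: all 'e' => match
  Position 1: all 'g' => match
  Position 2: all 'p' => match
  Position 3: ('m', 'c', 'd', 'p') => mismatch, stop
LCP = "egp" (length 3)

3


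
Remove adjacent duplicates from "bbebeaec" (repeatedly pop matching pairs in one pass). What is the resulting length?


Input: bbebeaec
Stack-based adjacent duplicate removal:
  Read 'b': push. Stack: b
  Read 'b': matches stack top 'b' => pop. Stack: (empty)
  Read 'e': push. Stack: e
  Read 'b': push. Stack: eb
  Read 'e': push. Stack: ebe
  Read 'a': push. Stack: ebea
  Read 'e': push. Stack: ebeae
  Read 'c': push. Stack: ebeaec
Final stack: "ebeaec" (length 6)

6


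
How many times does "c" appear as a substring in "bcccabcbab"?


Searching for "c" in "bcccabcbab"
Scanning each position:
  Position 0: "b" => no
  Position 1: "c" => MATCH
  Position 2: "c" => MATCH
  Position 3: "c" => MATCH
  Position 4: "a" => no
  Position 5: "b" => no
  Position 6: "c" => MATCH
  Position 7: "b" => no
  Position 8: "a" => no
  Position 9: "b" => no
Total occurrences: 4

4


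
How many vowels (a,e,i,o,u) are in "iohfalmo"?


Input: iohfalmo
Checking each character:
  'i' at position 0: vowel (running total: 1)
  'o' at position 1: vowel (running total: 2)
  'h' at position 2: consonant
  'f' at position 3: consonant
  'a' at position 4: vowel (running total: 3)
  'l' at position 5: consonant
  'm' at position 6: consonant
  'o' at position 7: vowel (running total: 4)
Total vowels: 4

4


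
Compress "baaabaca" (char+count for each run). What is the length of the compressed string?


Input: baaabaca
Runs:
  'b' x 1 => "b1"
  'a' x 3 => "a3"
  'b' x 1 => "b1"
  'a' x 1 => "a1"
  'c' x 1 => "c1"
  'a' x 1 => "a1"
Compressed: "b1a3b1a1c1a1"
Compressed length: 12

12


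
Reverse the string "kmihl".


Input: kmihl
Reading characters right to left:
  Position 4: 'l'
  Position 3: 'h'
  Position 2: 'i'
  Position 1: 'm'
  Position 0: 'k'
Reversed: lhimk

lhimk


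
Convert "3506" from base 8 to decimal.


Input: "3506" in base 8
Positional expansion:
  Digit '3' (value 3) x 8^3 = 1536
  Digit '5' (value 5) x 8^2 = 320
  Digit '0' (value 0) x 8^1 = 0
  Digit '6' (value 6) x 8^0 = 6
Sum = 1862

1862


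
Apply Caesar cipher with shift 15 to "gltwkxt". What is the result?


Caesar cipher: shift "gltwkxt" by 15
  'g' (pos 6) + 15 = pos 21 = 'v'
  'l' (pos 11) + 15 = pos 0 = 'a'
  't' (pos 19) + 15 = pos 8 = 'i'
  'w' (pos 22) + 15 = pos 11 = 'l'
  'k' (pos 10) + 15 = pos 25 = 'z'
  'x' (pos 23) + 15 = pos 12 = 'm'
  't' (pos 19) + 15 = pos 8 = 'i'
Result: vailzmi

vailzmi


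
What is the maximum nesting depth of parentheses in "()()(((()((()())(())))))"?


Input: "()()(((()((()())(())))))"
Tracking depth:
  Position 0 '(': depth becomes 1
  Position 1 ')': depth becomes 0
  Position 2 '(': depth becomes 1
  Position 3 ')': depth becomes 0
  Position 4 '(': depth becomes 1
  Position 5 '(': depth becomes 2
  Position 6 '(': depth becomes 3
  Position 7 '(': depth becomes 4
  Position 8 ')': depth becomes 3
  Position 9 '(': depth becomes 4
  Position 10 '(': depth becomes 5
  Position 11 '(': depth becomes 6
  Position 12 ')': depth becomes 5
  Position 13 '(': depth becomes 6
  Position 14 ')': depth becomes 5
  Position 15 ')': depth becomes 4
  Position 16 '(': depth becomes 5
  Position 17 '(': depth becomes 6
  Position 18 ')': depth becomes 5
  Position 19 ')': depth becomes 4
  Position 20 ')': depth becomes 3
  Position 21 ')': depth becomes 2
  Position 22 ')': depth becomes 1
  Position 23 ')': depth becomes 0
Maximum depth reached: 6

6


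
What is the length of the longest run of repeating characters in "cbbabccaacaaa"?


Input: "cbbabccaacaaa"
Scanning for longest run:
  Position 1 ('b'): new char, reset run to 1
  Position 2 ('b'): continues run of 'b', length=2
  Position 3 ('a'): new char, reset run to 1
  Position 4 ('b'): new char, reset run to 1
  Position 5 ('c'): new char, reset run to 1
  Position 6 ('c'): continues run of 'c', length=2
  Position 7 ('a'): new char, reset run to 1
  Position 8 ('a'): continues run of 'a', length=2
  Position 9 ('c'): new char, reset run to 1
  Position 10 ('a'): new char, reset run to 1
  Position 11 ('a'): continues run of 'a', length=2
  Position 12 ('a'): continues run of 'a', length=3
Longest run: 'a' with length 3

3


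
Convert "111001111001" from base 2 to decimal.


Input: "111001111001" in base 2
Positional expansion:
  Digit '1' (value 1) x 2^11 = 2048
  Digit '1' (value 1) x 2^10 = 1024
  Digit '1' (value 1) x 2^9 = 512
  Digit '0' (value 0) x 2^8 = 0
  Digit '0' (value 0) x 2^7 = 0
  Digit '1' (value 1) x 2^6 = 64
  Digit '1' (value 1) x 2^5 = 32
  Digit '1' (value 1) x 2^4 = 16
  Digit '1' (value 1) x 2^3 = 8
  Digit '0' (value 0) x 2^2 = 0
  Digit '0' (value 0) x 2^1 = 0
  Digit '1' (value 1) x 2^0 = 1
Sum = 3705

3705


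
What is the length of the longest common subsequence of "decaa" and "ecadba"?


LCS of "decaa" and "ecadba"
DP table:
           e    c    a    d    b    a
      0    0    0    0    0    0    0
  d   0    0    0    0    1    1    1
  e   0    1    1    1    1    1    1
  c   0    1    2    2    2    2    2
  a   0    1    2    3    3    3    3
  a   0    1    2    3    3    3    4
LCS length = dp[5][6] = 4

4


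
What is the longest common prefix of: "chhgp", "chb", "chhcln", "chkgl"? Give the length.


Words: chhgp, chb, chhcln, chkgl
  Position 0: all 'c' => match
  Position 1: all 'h' => match
  Position 2: ('h', 'b', 'h', 'k') => mismatch, stop
LCP = "ch" (length 2)

2


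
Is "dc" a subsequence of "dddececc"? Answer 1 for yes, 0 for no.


Check if "dc" is a subsequence of "dddececc"
Greedy scan:
  Position 0 ('d'): matches sub[0] = 'd'
  Position 1 ('d'): no match needed
  Position 2 ('d'): no match needed
  Position 3 ('e'): no match needed
  Position 4 ('c'): matches sub[1] = 'c'
  Position 5 ('e'): no match needed
  Position 6 ('c'): no match needed
  Position 7 ('c'): no match needed
All 2 characters matched => is a subsequence

1


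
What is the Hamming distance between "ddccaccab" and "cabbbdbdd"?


Comparing "ddccaccab" and "cabbbdbdd" position by position:
  Position 0: 'd' vs 'c' => differ
  Position 1: 'd' vs 'a' => differ
  Position 2: 'c' vs 'b' => differ
  Position 3: 'c' vs 'b' => differ
  Position 4: 'a' vs 'b' => differ
  Position 5: 'c' vs 'd' => differ
  Position 6: 'c' vs 'b' => differ
  Position 7: 'a' vs 'd' => differ
  Position 8: 'b' vs 'd' => differ
Total differences (Hamming distance): 9

9


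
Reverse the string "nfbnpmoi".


Input: nfbnpmoi
Reading characters right to left:
  Position 7: 'i'
  Position 6: 'o'
  Position 5: 'm'
  Position 4: 'p'
  Position 3: 'n'
  Position 2: 'b'
  Position 1: 'f'
  Position 0: 'n'
Reversed: iompnbfn

iompnbfn


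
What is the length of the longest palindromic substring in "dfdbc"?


Input: "dfdbc"
Checking substrings for palindromes:
  [0:3] "dfd" (len 3) => palindrome
Longest palindromic substring: "dfd" with length 3

3


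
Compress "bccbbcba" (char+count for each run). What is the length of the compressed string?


Input: bccbbcba
Runs:
  'b' x 1 => "b1"
  'c' x 2 => "c2"
  'b' x 2 => "b2"
  'c' x 1 => "c1"
  'b' x 1 => "b1"
  'a' x 1 => "a1"
Compressed: "b1c2b2c1b1a1"
Compressed length: 12

12


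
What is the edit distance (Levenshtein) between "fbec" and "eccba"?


Computing edit distance: "fbec" -> "eccba"
DP table:
           e    c    c    b    a
      0    1    2    3    4    5
  f   1    1    2    3    4    5
  b   2    2    2    3    3    4
  e   3    2    3    3    4    4
  c   4    3    2    3    4    5
Edit distance = dp[4][5] = 5

5


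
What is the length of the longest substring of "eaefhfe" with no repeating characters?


Input: "eaefhfe"
Sliding window (track last position of each char):
  Position 0 ('e'): window [0,0] length 1 -- new best
  Position 1 ('a'): window [0,1] length 2 -- new best
  Position 2 ('e'): repeat (last at 0), move window start to 1
  Position 2 ('e'): window [1,2] length 2
  Position 3 ('f'): window [1,3] length 3 -- new best
  Position 4 ('h'): window [1,4] length 4 -- new best
  Position 5 ('f'): repeat (last at 3), move window start to 4
  Position 5 ('f'): window [4,5] length 2
  Position 6 ('e'): window [4,6] length 3
Longest substring with no repeats: "aefh" with length 4

4


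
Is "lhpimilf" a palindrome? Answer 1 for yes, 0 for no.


Input: lhpimilf
Reversed: flimiphl
  Compare pos 0 ('l') with pos 7 ('f'): MISMATCH
  Compare pos 1 ('h') with pos 6 ('l'): MISMATCH
  Compare pos 2 ('p') with pos 5 ('i'): MISMATCH
  Compare pos 3 ('i') with pos 4 ('m'): MISMATCH
Result: not a palindrome

0


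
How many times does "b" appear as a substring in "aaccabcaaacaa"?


Searching for "b" in "aaccabcaaacaa"
Scanning each position:
  Position 0: "a" => no
  Position 1: "a" => no
  Position 2: "c" => no
  Position 3: "c" => no
  Position 4: "a" => no
  Position 5: "b" => MATCH
  Position 6: "c" => no
  Position 7: "a" => no
  Position 8: "a" => no
  Position 9: "a" => no
  Position 10: "c" => no
  Position 11: "a" => no
  Position 12: "a" => no
Total occurrences: 1

1


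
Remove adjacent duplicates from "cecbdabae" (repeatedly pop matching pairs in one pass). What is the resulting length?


Input: cecbdabae
Stack-based adjacent duplicate removal:
  Read 'c': push. Stack: c
  Read 'e': push. Stack: ce
  Read 'c': push. Stack: cec
  Read 'b': push. Stack: cecb
  Read 'd': push. Stack: cecbd
  Read 'a': push. Stack: cecbda
  Read 'b': push. Stack: cecbdab
  Read 'a': push. Stack: cecbdaba
  Read 'e': push. Stack: cecbdabae
Final stack: "cecbdabae" (length 9)

9


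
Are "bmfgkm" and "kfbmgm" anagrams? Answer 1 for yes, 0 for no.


Strings: "bmfgkm", "kfbmgm"
Sorted first:  bfgkmm
Sorted second: bfgkmm
Sorted forms match => anagrams

1


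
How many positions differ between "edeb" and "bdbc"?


Comparing "edeb" and "bdbc" position by position:
  Position 0: 'e' vs 'b' => DIFFER
  Position 1: 'd' vs 'd' => same
  Position 2: 'e' vs 'b' => DIFFER
  Position 3: 'b' vs 'c' => DIFFER
Positions that differ: 3

3


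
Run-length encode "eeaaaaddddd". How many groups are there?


Input: eeaaaaddddd
Scanning for consecutive runs:
  Group 1: 'e' x 2 (positions 0-1)
  Group 2: 'a' x 4 (positions 2-5)
  Group 3: 'd' x 5 (positions 6-10)
Total groups: 3

3


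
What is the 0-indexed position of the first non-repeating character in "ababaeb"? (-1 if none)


Input: ababaeb
Character frequencies:
  'a': 3
  'b': 3
  'e': 1
Scanning left to right for freq == 1:
  Position 0 ('a'): freq=3, skip
  Position 1 ('b'): freq=3, skip
  Position 2 ('a'): freq=3, skip
  Position 3 ('b'): freq=3, skip
  Position 4 ('a'): freq=3, skip
  Position 5 ('e'): unique! => answer = 5

5


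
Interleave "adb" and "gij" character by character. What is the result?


Interleaving "adb" and "gij":
  Position 0: 'a' from first, 'g' from second => "ag"
  Position 1: 'd' from first, 'i' from second => "di"
  Position 2: 'b' from first, 'j' from second => "bj"
Result: agdibj

agdibj


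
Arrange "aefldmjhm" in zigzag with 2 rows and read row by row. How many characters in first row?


Zigzag "aefldmjhm" into 2 rows:
Placing characters:
  'a' => row 0
  'e' => row 1
  'f' => row 0
  'l' => row 1
  'd' => row 0
  'm' => row 1
  'j' => row 0
  'h' => row 1
  'm' => row 0
Rows:
  Row 0: "afdjm"
  Row 1: "elmh"
First row length: 5

5


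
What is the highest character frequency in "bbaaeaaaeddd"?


Input: bbaaeaaaeddd
Character counts:
  'a': 5
  'b': 2
  'd': 3
  'e': 2
Maximum frequency: 5

5


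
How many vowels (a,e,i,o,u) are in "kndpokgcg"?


Input: kndpokgcg
Checking each character:
  'k' at position 0: consonant
  'n' at position 1: consonant
  'd' at position 2: consonant
  'p' at position 3: consonant
  'o' at position 4: vowel (running total: 1)
  'k' at position 5: consonant
  'g' at position 6: consonant
  'c' at position 7: consonant
  'g' at position 8: consonant
Total vowels: 1

1


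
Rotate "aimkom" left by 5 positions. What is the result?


Input: "aimkom", rotate left by 5
First 5 characters: "aimko"
Remaining characters: "m"
Concatenate remaining + first: "m" + "aimko" = "maimko"

maimko


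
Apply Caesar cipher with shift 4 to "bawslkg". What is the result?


Caesar cipher: shift "bawslkg" by 4
  'b' (pos 1) + 4 = pos 5 = 'f'
  'a' (pos 0) + 4 = pos 4 = 'e'
  'w' (pos 22) + 4 = pos 0 = 'a'
  's' (pos 18) + 4 = pos 22 = 'w'
  'l' (pos 11) + 4 = pos 15 = 'p'
  'k' (pos 10) + 4 = pos 14 = 'o'
  'g' (pos 6) + 4 = pos 10 = 'k'
Result: feawpok

feawpok


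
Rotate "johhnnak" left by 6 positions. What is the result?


Input: "johhnnak", rotate left by 6
First 6 characters: "johhnn"
Remaining characters: "ak"
Concatenate remaining + first: "ak" + "johhnn" = "akjohhnn"

akjohhnn


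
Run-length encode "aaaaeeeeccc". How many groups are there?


Input: aaaaeeeeccc
Scanning for consecutive runs:
  Group 1: 'a' x 4 (positions 0-3)
  Group 2: 'e' x 4 (positions 4-7)
  Group 3: 'c' x 3 (positions 8-10)
Total groups: 3

3


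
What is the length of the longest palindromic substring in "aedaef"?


Input: "aedaef"
Checking substrings for palindromes:
  No multi-char palindromic substrings found
Longest palindromic substring: "a" with length 1

1


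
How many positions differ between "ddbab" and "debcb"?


Comparing "ddbab" and "debcb" position by position:
  Position 0: 'd' vs 'd' => same
  Position 1: 'd' vs 'e' => DIFFER
  Position 2: 'b' vs 'b' => same
  Position 3: 'a' vs 'c' => DIFFER
  Position 4: 'b' vs 'b' => same
Positions that differ: 2

2


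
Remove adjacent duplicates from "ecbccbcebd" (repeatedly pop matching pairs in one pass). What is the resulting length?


Input: ecbccbcebd
Stack-based adjacent duplicate removal:
  Read 'e': push. Stack: e
  Read 'c': push. Stack: ec
  Read 'b': push. Stack: ecb
  Read 'c': push. Stack: ecbc
  Read 'c': matches stack top 'c' => pop. Stack: ecb
  Read 'b': matches stack top 'b' => pop. Stack: ec
  Read 'c': matches stack top 'c' => pop. Stack: e
  Read 'e': matches stack top 'e' => pop. Stack: (empty)
  Read 'b': push. Stack: b
  Read 'd': push. Stack: bd
Final stack: "bd" (length 2)

2


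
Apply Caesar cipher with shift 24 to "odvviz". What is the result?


Caesar cipher: shift "odvviz" by 24
  'o' (pos 14) + 24 = pos 12 = 'm'
  'd' (pos 3) + 24 = pos 1 = 'b'
  'v' (pos 21) + 24 = pos 19 = 't'
  'v' (pos 21) + 24 = pos 19 = 't'
  'i' (pos 8) + 24 = pos 6 = 'g'
  'z' (pos 25) + 24 = pos 23 = 'x'
Result: mbttgx

mbttgx
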